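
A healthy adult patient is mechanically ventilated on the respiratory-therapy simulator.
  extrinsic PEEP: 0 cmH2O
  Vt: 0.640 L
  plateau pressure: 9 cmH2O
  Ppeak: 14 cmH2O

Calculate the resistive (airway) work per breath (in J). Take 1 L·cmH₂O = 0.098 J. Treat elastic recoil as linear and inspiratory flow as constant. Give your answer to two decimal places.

0.31

With constant inspiratory flow the resistive pressure is constant at PIP − Pplat = 14 − 9 = 5.0 cmH2O, so resistive work = 5.0 × 0.640 = 3.2 L·cmH2O.
× 0.098 J/(L·cmH2O) → 0.3136 J.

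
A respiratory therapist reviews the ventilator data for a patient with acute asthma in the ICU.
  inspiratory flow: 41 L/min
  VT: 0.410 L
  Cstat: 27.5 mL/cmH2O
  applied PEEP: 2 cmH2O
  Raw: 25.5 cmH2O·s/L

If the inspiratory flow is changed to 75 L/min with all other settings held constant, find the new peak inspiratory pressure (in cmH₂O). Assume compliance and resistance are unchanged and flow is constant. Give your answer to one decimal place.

Flow: 41 L/min ÷ 60 = 0.6833 L/s.
New flow: 75 L/min ÷ 60 = 1.25 L/s.
PIP = Vt/C + R·V̇ + PEEP (constant-flow equation of motion).
Only the resistive term changes: ΔPIP = R × ΔV̇ = 25.5 × (1.25 − 0.6833) = 25.5 × 0.5667 = 14.451 cmH2O.
Original PIP = 410/27.5 + 25.5×0.6833 + 2 = 34.333 cmH2O; new PIP = 34.333 + (14.451) = 48.784 cmH2O.

48.8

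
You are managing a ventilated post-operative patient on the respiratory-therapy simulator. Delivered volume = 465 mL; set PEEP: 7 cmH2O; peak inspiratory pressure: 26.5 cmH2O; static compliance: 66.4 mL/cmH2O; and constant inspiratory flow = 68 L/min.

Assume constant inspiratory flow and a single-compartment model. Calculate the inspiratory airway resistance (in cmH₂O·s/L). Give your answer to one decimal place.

11.0

Flow: 68 L/min ÷ 60 = 1.1333 L/s.
Equation of motion (constant flow): PIP = Vt/C + R·V̇ + PEEP.
R·V̇ = PIP − Vt/C − PEEP = 26.5 − 465/66.4 − 7 = 26.5 − 7.003 − 7 = 12.497 cmH2O.
R = 12.497 / 1.1333 = 11.027 cmH2O·s/L.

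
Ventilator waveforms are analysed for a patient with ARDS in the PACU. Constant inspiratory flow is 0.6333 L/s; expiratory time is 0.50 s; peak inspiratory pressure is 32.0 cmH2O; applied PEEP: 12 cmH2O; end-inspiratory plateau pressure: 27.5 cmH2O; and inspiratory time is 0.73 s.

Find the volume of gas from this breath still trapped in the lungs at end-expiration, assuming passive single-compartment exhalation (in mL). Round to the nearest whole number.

44

Vt = flow × Ti = 0.6333 L/s × 0.73 s × 1000 mL/L = 462.31 mL.
R = (PIP − Pplat)/V̇ = (32.0 − 27.5) / 0.6333 = 4.5/0.6333 = 7.106 cmH2O·s/L.
C = Vt/(Pplat − PEEP) = 462.31 / (27.5 − 12) = 462.31/15.5 = 29.826 mL/cmH2O.
τ = R × C = 7.106 × 0.02983 L/cmH2O = 0.212 s.
Fraction remaining = e^(−Te/τ) = e^(−0.50/0.212) = 0.09456.
Trapped volume = 462.31 × 0.09456 = 43.716 mL.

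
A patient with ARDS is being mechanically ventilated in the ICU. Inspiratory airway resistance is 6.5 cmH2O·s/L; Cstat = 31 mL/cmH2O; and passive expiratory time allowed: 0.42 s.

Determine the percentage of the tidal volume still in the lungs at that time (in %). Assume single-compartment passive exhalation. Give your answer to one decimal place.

12.4

τ = R × C = 6.5 × 31 mL/cmH2O = 6.5 × 0.031 L/cmH2O = 0.2015 s.
Passive exhalation: V(t)/V₀ = e^(−t/τ) = e^(−0.42/0.2015) = 0.1244.
Fraction remaining = 0.1244 → 12.44%.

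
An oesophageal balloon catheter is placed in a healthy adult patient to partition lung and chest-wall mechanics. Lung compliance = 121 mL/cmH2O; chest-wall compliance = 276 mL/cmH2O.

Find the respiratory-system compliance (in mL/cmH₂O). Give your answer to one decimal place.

84.1

Lung and chest wall are elastances in series: 1/Crs = 1/CL + 1/Ccw.
1/Crs = 1/121 + 1/276 = 0.01189.
Crs = 84.104 mL/cmH2O.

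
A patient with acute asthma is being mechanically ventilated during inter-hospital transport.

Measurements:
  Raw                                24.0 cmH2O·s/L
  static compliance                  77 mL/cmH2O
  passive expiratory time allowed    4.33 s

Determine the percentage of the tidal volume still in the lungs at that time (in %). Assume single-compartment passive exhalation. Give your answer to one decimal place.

9.6

τ = R × C = 24.0 × 77 mL/cmH2O = 24.0 × 0.077 L/cmH2O = 1.848 s.
Passive exhalation: V(t)/V₀ = e^(−t/τ) = e^(−4.33/1.848) = 0.09603.
Fraction remaining = 0.09603 → 9.603%.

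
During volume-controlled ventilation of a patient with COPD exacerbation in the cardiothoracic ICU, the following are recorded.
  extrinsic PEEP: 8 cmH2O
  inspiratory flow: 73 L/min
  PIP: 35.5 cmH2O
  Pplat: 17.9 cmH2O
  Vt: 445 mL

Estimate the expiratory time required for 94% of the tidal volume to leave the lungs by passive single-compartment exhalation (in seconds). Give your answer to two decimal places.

1.83

Flow: 73 L/min ÷ 60 = 1.2167 L/s.
R = (PIP − Pplat)/V̇ = (35.5 − 17.9) / 1.2167 = 17.6/1.2167 = 14.465 cmH2O·s/L.
C = Vt/(Pplat − PEEP) = 445.0 / (17.9 − 8) = 445.0/9.9 = 44.949 mL/cmH2O.
τ = R × C = 14.465 × 0.04495 L/cmH2O = 0.6502 s.
t = −τ·ln(1 − 0.94) = −0.6502·ln(0.06) = 1.829 s.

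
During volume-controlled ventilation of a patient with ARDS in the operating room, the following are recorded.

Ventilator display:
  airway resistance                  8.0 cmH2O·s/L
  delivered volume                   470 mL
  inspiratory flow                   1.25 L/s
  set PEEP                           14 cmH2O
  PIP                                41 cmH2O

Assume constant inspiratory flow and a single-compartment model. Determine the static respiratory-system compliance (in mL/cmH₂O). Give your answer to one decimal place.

27.6

Equation of motion (constant flow): PIP = Vt/C + R·V̇ + PEEP.
Vt/C = PIP − R·V̇ − PEEP = 41 − 8.0×1.25 − 14 = 41 − 10.0 − 14 = 17.0 cmH2O.
C = Vt / 17.0 = 470 / 17.0 = 27.647 mL/cmH2O.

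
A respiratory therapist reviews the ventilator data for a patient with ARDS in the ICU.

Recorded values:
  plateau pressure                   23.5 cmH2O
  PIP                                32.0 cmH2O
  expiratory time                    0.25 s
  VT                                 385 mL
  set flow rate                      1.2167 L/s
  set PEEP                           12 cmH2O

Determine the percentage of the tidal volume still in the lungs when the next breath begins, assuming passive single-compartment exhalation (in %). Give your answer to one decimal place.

R = (PIP − Pplat)/V̇ = (32.0 − 23.5) / 1.2167 = 8.5/1.2167 = 6.986 cmH2O·s/L.
C = Vt/(Pplat − PEEP) = 385.0 / (23.5 − 12) = 385.0/11.5 = 33.478 mL/cmH2O.
τ = R × C = 6.986 × 0.03348 L/cmH2O = 0.2339 s.
Fraction remaining at end-expiration = e^(−Te/τ) = e^(−0.25/0.2339) = 0.3434 → 34.34%.

34.3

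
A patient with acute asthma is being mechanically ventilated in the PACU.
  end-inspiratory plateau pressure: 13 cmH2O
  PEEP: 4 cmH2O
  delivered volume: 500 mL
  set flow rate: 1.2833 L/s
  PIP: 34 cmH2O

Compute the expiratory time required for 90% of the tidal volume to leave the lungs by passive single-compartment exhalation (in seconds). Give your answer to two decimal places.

2.09

R = (PIP − Pplat)/V̇ = (34 − 13) / 1.2833 = 21.0/1.2833 = 16.364 cmH2O·s/L.
C = Vt/(Pplat − PEEP) = 500.0 / (13 − 4) = 500.0/9.0 = 55.556 mL/cmH2O.
τ = R × C = 16.364 × 0.05556 L/cmH2O = 0.9092 s.
t = −τ·ln(1 − 0.90) = −0.9092·ln(0.1) = 2.094 s.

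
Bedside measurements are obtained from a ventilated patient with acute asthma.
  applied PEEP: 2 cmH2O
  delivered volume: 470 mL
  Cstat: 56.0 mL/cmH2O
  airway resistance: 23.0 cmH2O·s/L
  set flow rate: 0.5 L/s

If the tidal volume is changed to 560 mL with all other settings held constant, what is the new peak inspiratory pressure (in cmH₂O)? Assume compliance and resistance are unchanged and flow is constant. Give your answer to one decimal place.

23.5

PIP = Vt/C + R·V̇ + PEEP (constant-flow equation of motion).
Only the elastic term changes: ΔPIP = ΔVt / C = (560 − 470) / 56.0 = 1.607 cmH2O.
Original PIP = 470/56.0 + 23.0×0.5 + 2 = 21.893 cmH2O; new PIP = 21.893 + (1.607) = 23.5 cmH2O.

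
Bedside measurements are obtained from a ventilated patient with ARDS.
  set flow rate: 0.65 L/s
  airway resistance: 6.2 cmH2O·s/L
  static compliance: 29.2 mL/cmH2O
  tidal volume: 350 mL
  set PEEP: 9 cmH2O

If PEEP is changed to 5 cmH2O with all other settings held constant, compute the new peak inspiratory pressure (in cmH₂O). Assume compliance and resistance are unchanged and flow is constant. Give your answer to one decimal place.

21.0

PIP = Vt/C + R·V̇ + PEEP (constant-flow equation of motion).
Only the baseline term changes: ΔPIP = ΔPEEP = 5 − 9 = -4.0 cmH2O.
Original PIP = 350/29.2 + 6.2×0.65 + 9 = 25.016 cmH2O; new PIP = 25.016 + (-4.0) = 21.016 cmH2O.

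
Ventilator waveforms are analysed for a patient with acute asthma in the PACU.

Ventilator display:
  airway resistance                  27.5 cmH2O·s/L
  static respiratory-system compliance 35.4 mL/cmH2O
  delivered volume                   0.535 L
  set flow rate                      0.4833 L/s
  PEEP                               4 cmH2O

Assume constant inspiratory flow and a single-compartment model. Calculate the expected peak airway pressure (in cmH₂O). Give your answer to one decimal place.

Equation of motion (constant flow): PIP = Vt/C + R·V̇ + PEEP.
PIP = 535/35.4 + 27.5×0.4833 + 4 = 15.113 + 13.291 + 4 = 32.404 cmH2O.

32.4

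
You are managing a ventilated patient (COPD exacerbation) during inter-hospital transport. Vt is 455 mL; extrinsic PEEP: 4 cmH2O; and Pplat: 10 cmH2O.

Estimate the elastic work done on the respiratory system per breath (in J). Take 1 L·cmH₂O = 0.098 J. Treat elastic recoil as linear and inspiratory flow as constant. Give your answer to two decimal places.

Elastic work ≈ ½ × (Pplat − PEEP) × Vt = 0.5 × (10 − 4) × 0.455 L = 0.5 × 6.0 × 0.455 = 1.365 L·cmH2O.
× 0.098 J/(L·cmH2O) → 0.1338 J.

0.13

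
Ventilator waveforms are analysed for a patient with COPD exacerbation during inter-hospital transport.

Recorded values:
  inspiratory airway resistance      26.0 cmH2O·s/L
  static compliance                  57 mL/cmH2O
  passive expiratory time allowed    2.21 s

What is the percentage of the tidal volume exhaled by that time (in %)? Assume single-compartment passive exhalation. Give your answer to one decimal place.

77.5

τ = R × C = 26.0 × 57 mL/cmH2O = 26.0 × 0.057 L/cmH2O = 1.482 s.
Passive exhalation: V(t)/V₀ = e^(−t/τ) = e^(−2.21/1.482) = 0.2251.
Fraction exhaled = 1 − 0.2251 = 0.7749 → 77.49%.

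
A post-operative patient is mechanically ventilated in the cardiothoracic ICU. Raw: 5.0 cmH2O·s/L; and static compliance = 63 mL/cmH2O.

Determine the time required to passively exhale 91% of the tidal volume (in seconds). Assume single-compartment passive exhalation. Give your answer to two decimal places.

0.76

τ = R × C = 5.0 × 63 mL/cmH2O = 5.0 × 0.063 L/cmH2O = 0.315 s.
Exhaled fraction f = 1 − e^(−t/τ) → t = −τ·ln(1 − f) = −0.315·ln(0.09) = 0.7585 s.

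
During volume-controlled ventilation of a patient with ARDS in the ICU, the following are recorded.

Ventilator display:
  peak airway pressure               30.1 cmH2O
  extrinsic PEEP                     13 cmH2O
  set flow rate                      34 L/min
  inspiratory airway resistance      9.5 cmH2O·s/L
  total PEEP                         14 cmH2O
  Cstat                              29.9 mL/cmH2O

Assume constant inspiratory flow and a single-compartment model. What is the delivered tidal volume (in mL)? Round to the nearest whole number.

Flow: 34 L/min ÷ 60 = 0.5667 L/s.
Total PEEP = 14 cmH2O (set 13 + intrinsic 1); this is the baseline alveolar pressure.
Equation of motion (constant flow): PIP = Vt/C + R·V̇ + PEEP.
Vt/C = PIP − R·V̇ − PEEP = 30.1 − 5.384 − 14 = 10.716 cmH2O.
Vt = C × 10.716 = 29.9 × 10.716 = 320.41 mL.

320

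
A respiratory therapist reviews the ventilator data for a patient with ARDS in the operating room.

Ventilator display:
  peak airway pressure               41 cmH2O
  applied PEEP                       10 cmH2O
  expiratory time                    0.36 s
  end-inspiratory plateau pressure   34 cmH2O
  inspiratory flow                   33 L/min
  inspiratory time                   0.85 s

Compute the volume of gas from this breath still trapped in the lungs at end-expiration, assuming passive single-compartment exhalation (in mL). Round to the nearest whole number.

109

Flow: 33 L/min ÷ 60 = 0.55 L/s.
Vt = flow × Ti = 0.55 L/s × 0.85 s × 1000 mL/L = 467.5 mL.
R = (PIP − Pplat)/V̇ = (41 − 34) / 0.55 = 7.0/0.55 = 12.727 cmH2O·s/L.
C = Vt/(Pplat − PEEP) = 467.5 / (34 − 10) = 467.5/24.0 = 19.479 mL/cmH2O.
τ = R × C = 12.727 × 0.01948 L/cmH2O = 0.2479 s.
Fraction remaining = e^(−Te/τ) = e^(−0.36/0.2479) = 0.2341.
Trapped volume = 467.5 × 0.2341 = 109.44 mL.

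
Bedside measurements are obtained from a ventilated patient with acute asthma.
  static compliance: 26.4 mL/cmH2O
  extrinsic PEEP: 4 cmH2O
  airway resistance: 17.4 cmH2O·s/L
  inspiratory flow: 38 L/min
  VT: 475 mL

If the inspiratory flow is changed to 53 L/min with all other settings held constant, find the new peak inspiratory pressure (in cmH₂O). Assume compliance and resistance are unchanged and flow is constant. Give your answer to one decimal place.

37.4

Flow: 38 L/min ÷ 60 = 0.6333 L/s.
New flow: 53 L/min ÷ 60 = 0.8833 L/s.
PIP = Vt/C + R·V̇ + PEEP (constant-flow equation of motion).
Only the resistive term changes: ΔPIP = R × ΔV̇ = 17.4 × (0.8833 − 0.6333) = 17.4 × 0.25 = 4.35 cmH2O.
Original PIP = 475/26.4 + 17.4×0.6333 + 4 = 33.012 cmH2O; new PIP = 33.012 + (4.35) = 37.362 cmH2O.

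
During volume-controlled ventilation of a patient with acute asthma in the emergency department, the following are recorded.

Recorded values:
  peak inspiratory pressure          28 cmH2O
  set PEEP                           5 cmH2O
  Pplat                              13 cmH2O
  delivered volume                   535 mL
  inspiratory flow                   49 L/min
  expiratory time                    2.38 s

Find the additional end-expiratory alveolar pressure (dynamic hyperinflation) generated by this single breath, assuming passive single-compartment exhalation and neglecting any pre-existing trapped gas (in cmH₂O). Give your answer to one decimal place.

Flow: 49 L/min ÷ 60 = 0.8167 L/s.
R = (PIP − Pplat)/V̇ = (28 − 13) / 0.8167 = 15.0/0.8167 = 18.367 cmH2O·s/L.
C = Vt/(Pplat − PEEP) = 535.0 / (13 − 5) = 535.0/8.0 = 66.875 mL/cmH2O.
τ = R × C = 18.367 × 0.06688 L/cmH2O = 1.228 s.
Fraction remaining = e^(−Te/τ) = e^(−2.38/1.228) = 0.144; trapped volume = 535.0 × 0.144 = 77.04 mL.
Additional alveolar pressure from trapping ≈ V_trapped / C = 77.04 / 66.875 = 1.152 cmH2O.

1.2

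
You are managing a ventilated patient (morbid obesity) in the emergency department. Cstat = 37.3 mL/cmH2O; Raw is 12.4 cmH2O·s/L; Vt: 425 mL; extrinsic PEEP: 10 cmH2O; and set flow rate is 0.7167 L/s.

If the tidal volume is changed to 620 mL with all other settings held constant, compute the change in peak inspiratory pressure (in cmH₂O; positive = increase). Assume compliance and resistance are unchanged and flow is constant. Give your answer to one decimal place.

PIP = Vt/C + R·V̇ + PEEP (constant-flow equation of motion).
Only the elastic term changes: ΔPIP = ΔVt / C = (620 − 425) / 37.3 = 5.228 cmH2O.

5.2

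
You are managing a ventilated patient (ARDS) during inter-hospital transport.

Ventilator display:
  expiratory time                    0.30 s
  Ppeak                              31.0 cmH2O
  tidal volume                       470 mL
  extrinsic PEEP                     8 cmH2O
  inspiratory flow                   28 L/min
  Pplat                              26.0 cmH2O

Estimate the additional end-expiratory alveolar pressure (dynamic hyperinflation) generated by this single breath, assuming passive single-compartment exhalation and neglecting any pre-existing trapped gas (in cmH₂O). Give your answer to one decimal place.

Flow: 28 L/min ÷ 60 = 0.4667 L/s.
R = (PIP − Pplat)/V̇ = (31.0 − 26.0) / 0.4667 = 5.0/0.4667 = 10.714 cmH2O·s/L.
C = Vt/(Pplat − PEEP) = 470.0 / (26.0 − 8) = 470.0/18.0 = 26.111 mL/cmH2O.
τ = R × C = 10.714 × 0.02611 L/cmH2O = 0.2797 s.
Fraction remaining = e^(−Te/τ) = e^(−0.30/0.2797) = 0.3421; trapped volume = 470.0 × 0.3421 = 160.79 mL.
Additional alveolar pressure from trapping ≈ V_trapped / C = 160.79 / 26.111 = 6.158 cmH2O.

6.2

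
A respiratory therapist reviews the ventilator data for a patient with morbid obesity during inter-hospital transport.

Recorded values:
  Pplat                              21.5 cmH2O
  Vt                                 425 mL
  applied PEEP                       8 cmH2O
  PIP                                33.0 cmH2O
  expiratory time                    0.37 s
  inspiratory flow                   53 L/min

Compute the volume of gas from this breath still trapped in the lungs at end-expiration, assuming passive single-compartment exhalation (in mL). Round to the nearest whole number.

172

Flow: 53 L/min ÷ 60 = 0.8833 L/s.
R = (PIP − Pplat)/V̇ = (33.0 − 21.5) / 0.8833 = 11.5/0.8833 = 13.019 cmH2O·s/L.
C = Vt/(Pplat − PEEP) = 425.0 / (21.5 − 8) = 425.0/13.5 = 31.481 mL/cmH2O.
τ = R × C = 13.019 × 0.03148 L/cmH2O = 0.4098 s.
Fraction remaining = e^(−Te/τ) = e^(−0.37/0.4098) = 0.4054.
Trapped volume = 425.0 × 0.4054 = 172.3 mL.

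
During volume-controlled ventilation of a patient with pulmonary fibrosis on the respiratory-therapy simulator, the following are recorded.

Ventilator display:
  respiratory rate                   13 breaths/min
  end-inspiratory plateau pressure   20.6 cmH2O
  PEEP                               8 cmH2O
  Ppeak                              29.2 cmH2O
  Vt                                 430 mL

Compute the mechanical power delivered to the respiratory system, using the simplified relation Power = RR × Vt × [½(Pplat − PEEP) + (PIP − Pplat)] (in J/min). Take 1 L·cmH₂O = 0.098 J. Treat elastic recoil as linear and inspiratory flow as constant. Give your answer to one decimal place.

Per-breath work = Vt × [½(Pplat−PEEP) + (PIP−Pplat)] = 0.430 × [0.5×12.6 + 8.6] = 0.430 × 14.9 = 6.407 L·cmH2O.
Power = 13 × 6.407 = 83.291 L·cmH2O/min.
× 0.098 J/(L·cmH2O) → 8.163 J/min.

8.2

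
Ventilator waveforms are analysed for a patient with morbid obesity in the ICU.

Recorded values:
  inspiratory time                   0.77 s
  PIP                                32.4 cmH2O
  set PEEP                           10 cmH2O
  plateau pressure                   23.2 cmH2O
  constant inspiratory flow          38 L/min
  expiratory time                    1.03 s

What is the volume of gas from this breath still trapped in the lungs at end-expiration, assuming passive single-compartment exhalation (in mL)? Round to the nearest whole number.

Flow: 38 L/min ÷ 60 = 0.6333 L/s.
Vt = flow × Ti = 0.6333 L/s × 0.77 s × 1000 mL/L = 487.64 mL.
R = (PIP − Pplat)/V̇ = (32.4 − 23.2) / 0.6333 = 9.2/0.6333 = 14.527 cmH2O·s/L.
C = Vt/(Pplat − PEEP) = 487.64 / (23.2 − 10) = 487.64/13.2 = 36.942 mL/cmH2O.
τ = R × C = 14.527 × 0.03694 L/cmH2O = 0.5366 s.
Fraction remaining = e^(−Te/τ) = e^(−1.03/0.5366) = 0.1467.
Trapped volume = 487.64 × 0.1467 = 71.537 mL.

72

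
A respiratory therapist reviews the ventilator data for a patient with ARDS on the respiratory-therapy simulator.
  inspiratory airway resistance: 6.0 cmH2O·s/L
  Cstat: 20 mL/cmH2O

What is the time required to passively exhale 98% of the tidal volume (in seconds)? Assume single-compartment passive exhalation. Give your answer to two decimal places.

τ = R × C = 6.0 × 20 mL/cmH2O = 6.0 × 0.020 L/cmH2O = 0.12 s.
Exhaled fraction f = 1 − e^(−t/τ) → t = −τ·ln(1 − f) = −0.12·ln(0.02) = 0.4694 s.

0.47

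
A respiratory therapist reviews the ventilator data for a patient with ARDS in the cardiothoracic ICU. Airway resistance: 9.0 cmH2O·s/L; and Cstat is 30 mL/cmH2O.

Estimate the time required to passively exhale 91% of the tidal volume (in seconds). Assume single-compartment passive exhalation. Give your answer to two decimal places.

0.65

τ = R × C = 9.0 × 30 mL/cmH2O = 9.0 × 0.030 L/cmH2O = 0.27 s.
Exhaled fraction f = 1 − e^(−t/τ) → t = −τ·ln(1 − f) = −0.27·ln(0.09) = 0.6501 s.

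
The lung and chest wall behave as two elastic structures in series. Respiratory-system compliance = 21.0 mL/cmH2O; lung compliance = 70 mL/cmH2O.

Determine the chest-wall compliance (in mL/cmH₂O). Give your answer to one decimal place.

1/Ccw = 1/Crs − 1/CL.
1/Ccw = 1/21.0 − 1/70 = 0.03333.
Ccw = 30.003 mL/cmH2O.

30.0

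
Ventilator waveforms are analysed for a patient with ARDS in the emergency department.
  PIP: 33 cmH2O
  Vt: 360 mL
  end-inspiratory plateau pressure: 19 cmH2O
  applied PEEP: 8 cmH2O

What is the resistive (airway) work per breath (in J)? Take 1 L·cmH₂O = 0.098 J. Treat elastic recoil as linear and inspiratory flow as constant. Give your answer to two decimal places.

With constant inspiratory flow the resistive pressure is constant at PIP − Pplat = 33 − 19 = 14.0 cmH2O, so resistive work = 14.0 × 0.360 = 5.04 L·cmH2O.
× 0.098 J/(L·cmH2O) → 0.4939 J.

0.49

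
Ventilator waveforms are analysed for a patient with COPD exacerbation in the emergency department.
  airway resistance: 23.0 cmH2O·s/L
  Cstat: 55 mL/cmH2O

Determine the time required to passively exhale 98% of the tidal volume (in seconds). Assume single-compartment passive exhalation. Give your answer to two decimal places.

τ = R × C = 23.0 × 55 mL/cmH2O = 23.0 × 0.055 L/cmH2O = 1.265 s.
Exhaled fraction f = 1 − e^(−t/τ) → t = −τ·ln(1 − f) = −1.265·ln(0.02) = 4.949 s.

4.95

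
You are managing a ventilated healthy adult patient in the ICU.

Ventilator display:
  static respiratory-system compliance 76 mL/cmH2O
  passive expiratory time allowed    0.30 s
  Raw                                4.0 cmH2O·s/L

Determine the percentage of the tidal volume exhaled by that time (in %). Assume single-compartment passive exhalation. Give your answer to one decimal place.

τ = R × C = 4.0 × 76 mL/cmH2O = 4.0 × 0.076 L/cmH2O = 0.304 s.
Passive exhalation: V(t)/V₀ = e^(−t/τ) = e^(−0.30/0.304) = 0.3728.
Fraction exhaled = 1 − 0.3728 = 0.6272 → 62.72%.

62.7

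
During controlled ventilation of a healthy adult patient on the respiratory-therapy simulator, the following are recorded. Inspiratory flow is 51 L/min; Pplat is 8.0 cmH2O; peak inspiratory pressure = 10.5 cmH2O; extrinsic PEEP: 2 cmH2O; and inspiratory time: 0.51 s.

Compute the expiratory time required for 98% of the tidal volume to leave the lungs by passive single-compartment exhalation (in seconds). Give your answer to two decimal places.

0.83

Flow: 51 L/min ÷ 60 = 0.85 L/s.
Vt = flow × Ti = 0.85 L/s × 0.51 s × 1000 mL/L = 433.5 mL.
R = (PIP − Pplat)/V̇ = (10.5 − 8.0) / 0.85 = 2.5/0.85 = 2.941 cmH2O·s/L.
C = Vt/(Pplat − PEEP) = 433.5 / (8.0 − 2) = 433.5/6.0 = 72.25 mL/cmH2O.
τ = R × C = 2.941 × 0.07225 L/cmH2O = 0.2125 s.
t = −τ·ln(1 − 0.98) = −0.2125·ln(0.02) = 0.8313 s.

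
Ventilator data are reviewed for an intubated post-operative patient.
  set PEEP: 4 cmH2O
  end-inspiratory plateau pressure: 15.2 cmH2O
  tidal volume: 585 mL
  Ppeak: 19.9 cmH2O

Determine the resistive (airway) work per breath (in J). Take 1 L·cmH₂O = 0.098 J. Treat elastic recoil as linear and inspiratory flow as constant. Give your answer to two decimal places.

0.27

With constant inspiratory flow the resistive pressure is constant at PIP − Pplat = 19.9 − 15.2 = 4.7 cmH2O, so resistive work = 4.7 × 0.585 = 2.75 L·cmH2O.
× 0.098 J/(L·cmH2O) → 0.2695 J.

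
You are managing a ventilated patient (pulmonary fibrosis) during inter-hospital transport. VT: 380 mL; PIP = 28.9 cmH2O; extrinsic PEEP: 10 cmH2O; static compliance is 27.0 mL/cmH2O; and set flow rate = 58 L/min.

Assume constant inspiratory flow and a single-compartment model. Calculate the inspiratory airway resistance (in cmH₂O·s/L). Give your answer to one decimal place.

5.0

Flow: 58 L/min ÷ 60 = 0.9667 L/s.
Equation of motion (constant flow): PIP = Vt/C + R·V̇ + PEEP.
R·V̇ = PIP − Vt/C − PEEP = 28.9 − 380/27.0 − 10 = 28.9 − 14.074 − 10 = 4.826 cmH2O.
R = 4.826 / 0.9667 = 4.992 cmH2O·s/L.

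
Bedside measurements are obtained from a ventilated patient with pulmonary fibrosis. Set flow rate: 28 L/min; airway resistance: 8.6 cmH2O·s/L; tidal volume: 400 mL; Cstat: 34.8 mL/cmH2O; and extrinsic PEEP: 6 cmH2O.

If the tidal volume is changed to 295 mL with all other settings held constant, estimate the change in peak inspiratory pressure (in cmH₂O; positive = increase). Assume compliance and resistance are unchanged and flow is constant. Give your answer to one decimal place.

-3.0

PIP = Vt/C + R·V̇ + PEEP (constant-flow equation of motion).
Only the elastic term changes: ΔPIP = ΔVt / C = (295 − 400) / 34.8 = -3.017 cmH2O.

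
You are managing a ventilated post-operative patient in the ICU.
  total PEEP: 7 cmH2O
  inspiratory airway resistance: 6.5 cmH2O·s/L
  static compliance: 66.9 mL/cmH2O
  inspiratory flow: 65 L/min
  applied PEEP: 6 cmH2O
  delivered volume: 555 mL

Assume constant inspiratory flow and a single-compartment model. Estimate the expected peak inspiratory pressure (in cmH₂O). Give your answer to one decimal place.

22.3

Flow: 65 L/min ÷ 60 = 1.0833 L/s.
Total PEEP = 7 cmH2O (set 6 + intrinsic 1); this is the baseline alveolar pressure.
Equation of motion (constant flow): PIP = Vt/C + R·V̇ + PEEP.
PIP = 555/66.9 + 6.5×1.0833 + 7 = 8.296 + 7.041 + 7 = 22.337 cmH2O.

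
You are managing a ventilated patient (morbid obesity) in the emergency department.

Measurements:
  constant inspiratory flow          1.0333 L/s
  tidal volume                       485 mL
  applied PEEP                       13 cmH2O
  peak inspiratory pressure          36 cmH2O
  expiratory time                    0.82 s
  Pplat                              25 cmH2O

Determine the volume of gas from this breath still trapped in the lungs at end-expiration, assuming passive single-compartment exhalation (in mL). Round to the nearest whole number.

R = (PIP − Pplat)/V̇ = (36 − 25) / 1.0333 = 11.0/1.0333 = 10.646 cmH2O·s/L.
C = Vt/(Pplat − PEEP) = 485.0 / (25 − 13) = 485.0/12.0 = 40.417 mL/cmH2O.
τ = R × C = 10.646 × 0.04042 L/cmH2O = 0.4303 s.
Fraction remaining = e^(−Te/τ) = e^(−0.82/0.4303) = 0.1487.
Trapped volume = 485.0 × 0.1487 = 72.12 mL.

72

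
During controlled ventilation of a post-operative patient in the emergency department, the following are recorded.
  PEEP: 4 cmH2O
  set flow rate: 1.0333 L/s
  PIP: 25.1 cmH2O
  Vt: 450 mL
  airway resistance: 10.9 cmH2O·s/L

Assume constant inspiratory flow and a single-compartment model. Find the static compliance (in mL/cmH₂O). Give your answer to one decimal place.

45.7

Equation of motion (constant flow): PIP = Vt/C + R·V̇ + PEEP.
Vt/C = PIP − R·V̇ − PEEP = 25.1 − 10.9×1.0333 − 4 = 25.1 − 11.263 − 4 = 9.837 cmH2O.
C = Vt / 9.837 = 450 / 9.837 = 45.746 mL/cmH2O.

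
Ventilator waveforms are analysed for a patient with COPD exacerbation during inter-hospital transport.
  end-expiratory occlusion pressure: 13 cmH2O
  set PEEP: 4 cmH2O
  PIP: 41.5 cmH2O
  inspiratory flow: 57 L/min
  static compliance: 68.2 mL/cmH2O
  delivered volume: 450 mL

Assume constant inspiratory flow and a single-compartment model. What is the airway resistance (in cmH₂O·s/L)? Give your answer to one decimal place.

23.1

Flow: 57 L/min ÷ 60 = 0.95 L/s.
Total PEEP = 13 cmH2O (set 4 + intrinsic 9); this is the baseline alveolar pressure.
Equation of motion (constant flow): PIP = Vt/C + R·V̇ + PEEP.
R·V̇ = PIP − Vt/C − PEEP = 41.5 − 450/68.2 − 13 = 41.5 − 6.598 − 13 = 21.902 cmH2O.
R = 21.902 / 0.95 = 23.055 cmH2O·s/L.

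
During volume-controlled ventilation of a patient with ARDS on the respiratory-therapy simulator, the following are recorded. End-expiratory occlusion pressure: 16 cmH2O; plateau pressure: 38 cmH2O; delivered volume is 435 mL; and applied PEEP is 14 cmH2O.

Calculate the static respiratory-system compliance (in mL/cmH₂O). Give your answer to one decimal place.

19.8

End-expiratory occlusion gives total PEEP = 16 cmH2O (intrinsic PEEP = 16 − 14 = 2). Use total PEEP for the elastic gradient.
Cstat = Vt / (Pplat − PEEPtotal) = 435 / (38 − 16) = 435 / 22.0 = 19.773 mL/cmH2O.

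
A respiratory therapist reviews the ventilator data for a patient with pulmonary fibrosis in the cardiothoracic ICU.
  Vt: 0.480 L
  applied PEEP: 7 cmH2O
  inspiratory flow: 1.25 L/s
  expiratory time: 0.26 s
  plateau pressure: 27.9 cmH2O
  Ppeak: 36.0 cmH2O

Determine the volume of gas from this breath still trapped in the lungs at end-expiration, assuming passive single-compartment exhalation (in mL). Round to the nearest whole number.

R = (PIP − Pplat)/V̇ = (36.0 − 27.9) / 1.25 = 8.1/1.25 = 6.48 cmH2O·s/L.
C = Vt/(Pplat − PEEP) = 480.0 / (27.9 − 7) = 480.0/20.9 = 22.967 mL/cmH2O.
τ = R × C = 6.48 × 0.02297 L/cmH2O = 0.1488 s.
Fraction remaining = e^(−Te/τ) = e^(−0.26/0.1488) = 0.1742.
Trapped volume = 480.0 × 0.1742 = 83.616 mL.

84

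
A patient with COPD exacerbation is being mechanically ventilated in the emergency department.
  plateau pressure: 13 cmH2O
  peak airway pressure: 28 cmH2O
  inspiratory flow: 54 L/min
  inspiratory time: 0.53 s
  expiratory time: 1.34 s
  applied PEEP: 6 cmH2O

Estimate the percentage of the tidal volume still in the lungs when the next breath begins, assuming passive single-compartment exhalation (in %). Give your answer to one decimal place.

30.7

Flow: 54 L/min ÷ 60 = 0.9 L/s.
Vt = flow × Ti = 0.9 L/s × 0.53 s × 1000 mL/L = 477.0 mL.
R = (PIP − Pplat)/V̇ = (28 − 13) / 0.9 = 15.0/0.9 = 16.667 cmH2O·s/L.
C = Vt/(Pplat − PEEP) = 477.0 / (13 − 6) = 477.0/7.0 = 68.143 mL/cmH2O.
τ = R × C = 16.667 × 0.06814 L/cmH2O = 1.136 s.
Fraction remaining at end-expiration = e^(−Te/τ) = e^(−1.34/1.136) = 0.3074 → 30.74%.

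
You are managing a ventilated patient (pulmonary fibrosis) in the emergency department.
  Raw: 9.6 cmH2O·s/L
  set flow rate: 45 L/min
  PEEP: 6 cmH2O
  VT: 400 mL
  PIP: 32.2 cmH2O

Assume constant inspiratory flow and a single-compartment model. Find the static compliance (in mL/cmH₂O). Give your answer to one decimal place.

21.1

Flow: 45 L/min ÷ 60 = 0.75 L/s.
Equation of motion (constant flow): PIP = Vt/C + R·V̇ + PEEP.
Vt/C = PIP − R·V̇ − PEEP = 32.2 − 9.6×0.75 − 6 = 32.2 − 7.2 − 6 = 19.0 cmH2O.
C = Vt / 19.0 = 400 / 19.0 = 21.053 mL/cmH2O.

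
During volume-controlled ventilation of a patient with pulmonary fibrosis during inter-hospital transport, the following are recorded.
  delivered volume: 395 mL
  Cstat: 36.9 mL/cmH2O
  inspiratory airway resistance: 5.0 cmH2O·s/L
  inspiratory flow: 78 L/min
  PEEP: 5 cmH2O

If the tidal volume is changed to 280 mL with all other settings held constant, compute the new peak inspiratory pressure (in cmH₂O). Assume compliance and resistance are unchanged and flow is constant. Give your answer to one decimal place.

Flow: 78 L/min ÷ 60 = 1.3 L/s.
PIP = Vt/C + R·V̇ + PEEP (constant-flow equation of motion).
Only the elastic term changes: ΔPIP = ΔVt / C = (280 − 395) / 36.9 = -3.117 cmH2O.
Original PIP = 395/36.9 + 5.0×1.3 + 5 = 22.205 cmH2O; new PIP = 22.205 + (-3.117) = 19.088 cmH2O.

19.1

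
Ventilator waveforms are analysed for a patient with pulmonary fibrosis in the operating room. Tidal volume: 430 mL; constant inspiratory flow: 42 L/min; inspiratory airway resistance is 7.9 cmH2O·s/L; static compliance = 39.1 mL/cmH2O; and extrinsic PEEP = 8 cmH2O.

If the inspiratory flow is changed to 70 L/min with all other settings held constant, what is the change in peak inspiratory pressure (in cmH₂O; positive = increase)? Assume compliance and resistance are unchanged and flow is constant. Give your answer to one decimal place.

Flow: 42 L/min ÷ 60 = 0.7 L/s.
New flow: 70 L/min ÷ 60 = 1.1667 L/s.
PIP = Vt/C + R·V̇ + PEEP (constant-flow equation of motion).
Only the resistive term changes: ΔPIP = R × ΔV̇ = 7.9 × (1.1667 − 0.7) = 7.9 × 0.4667 = 3.687 cmH2O.

3.7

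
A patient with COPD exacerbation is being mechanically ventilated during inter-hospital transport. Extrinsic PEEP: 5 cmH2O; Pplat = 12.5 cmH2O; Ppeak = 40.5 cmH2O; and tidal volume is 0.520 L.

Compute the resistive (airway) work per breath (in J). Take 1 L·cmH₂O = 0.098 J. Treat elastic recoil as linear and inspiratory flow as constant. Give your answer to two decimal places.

1.43

With constant inspiratory flow the resistive pressure is constant at PIP − Pplat = 40.5 − 12.5 = 28.0 cmH2O, so resistive work = 28.0 × 0.520 = 14.56 L·cmH2O.
× 0.098 J/(L·cmH2O) → 1.427 J.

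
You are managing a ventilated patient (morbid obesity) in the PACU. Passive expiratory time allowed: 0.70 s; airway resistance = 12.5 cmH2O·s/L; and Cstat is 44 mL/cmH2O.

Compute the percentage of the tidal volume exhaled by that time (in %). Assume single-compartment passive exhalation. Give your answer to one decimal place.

τ = R × C = 12.5 × 44 mL/cmH2O = 12.5 × 0.044 L/cmH2O = 0.55 s.
Passive exhalation: V(t)/V₀ = e^(−t/τ) = e^(−0.70/0.55) = 0.2801.
Fraction exhaled = 1 − 0.2801 = 0.7199 → 71.99%.

72.0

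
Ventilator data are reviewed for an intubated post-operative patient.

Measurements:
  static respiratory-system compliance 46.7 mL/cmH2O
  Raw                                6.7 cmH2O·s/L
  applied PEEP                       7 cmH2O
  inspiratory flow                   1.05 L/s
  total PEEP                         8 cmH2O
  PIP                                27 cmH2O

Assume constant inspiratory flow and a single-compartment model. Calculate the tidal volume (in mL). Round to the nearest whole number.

Total PEEP = 8 cmH2O (set 7 + intrinsic 1); this is the baseline alveolar pressure.
Equation of motion (constant flow): PIP = Vt/C + R·V̇ + PEEP.
Vt/C = PIP − R·V̇ − PEEP = 27 − 7.035 − 8 = 11.965 cmH2O.
Vt = C × 11.965 = 46.7 × 11.965 = 558.77 mL.

559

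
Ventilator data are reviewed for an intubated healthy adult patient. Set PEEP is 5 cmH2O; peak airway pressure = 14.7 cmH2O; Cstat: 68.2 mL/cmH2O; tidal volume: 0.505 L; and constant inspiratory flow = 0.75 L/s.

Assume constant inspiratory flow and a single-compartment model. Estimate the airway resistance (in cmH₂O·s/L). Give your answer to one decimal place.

Equation of motion (constant flow): PIP = Vt/C + R·V̇ + PEEP.
R·V̇ = PIP − Vt/C − PEEP = 14.7 − 505/68.2 − 5 = 14.7 − 7.405 − 5 = 2.295 cmH2O.
R = 2.295 / 0.75 = 3.06 cmH2O·s/L.

3.1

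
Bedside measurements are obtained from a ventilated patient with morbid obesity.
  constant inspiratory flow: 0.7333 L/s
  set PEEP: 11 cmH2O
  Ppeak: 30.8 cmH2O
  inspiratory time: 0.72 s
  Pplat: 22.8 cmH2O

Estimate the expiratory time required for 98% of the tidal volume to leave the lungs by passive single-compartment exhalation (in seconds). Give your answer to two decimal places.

1.91

Vt = flow × Ti = 0.7333 L/s × 0.72 s × 1000 mL/L = 527.98 mL.
R = (PIP − Pplat)/V̇ = (30.8 − 22.8) / 0.7333 = 8.0/0.7333 = 10.91 cmH2O·s/L.
C = Vt/(Pplat − PEEP) = 527.98 / (22.8 − 11) = 527.98/11.8 = 44.744 mL/cmH2O.
τ = R × C = 10.91 × 0.04474 L/cmH2O = 0.4881 s.
t = −τ·ln(1 − 0.98) = −0.4881·ln(0.02) = 1.909 s.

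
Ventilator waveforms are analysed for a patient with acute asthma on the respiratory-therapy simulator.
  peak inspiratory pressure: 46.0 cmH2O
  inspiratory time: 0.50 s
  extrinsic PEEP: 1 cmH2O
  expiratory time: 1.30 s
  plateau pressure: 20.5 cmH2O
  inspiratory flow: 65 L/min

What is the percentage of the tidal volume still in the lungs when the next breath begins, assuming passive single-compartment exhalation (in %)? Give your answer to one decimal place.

13.7

Flow: 65 L/min ÷ 60 = 1.0833 L/s.
Vt = flow × Ti = 1.0833 L/s × 0.50 s × 1000 mL/L = 541.65 mL.
R = (PIP − Pplat)/V̇ = (46.0 − 20.5) / 1.0833 = 25.5/1.0833 = 23.539 cmH2O·s/L.
C = Vt/(Pplat − PEEP) = 541.65 / (20.5 − 1) = 541.65/19.5 = 27.777 mL/cmH2O.
τ = R × C = 23.539 × 0.02778 L/cmH2O = 0.6539 s.
Fraction remaining at end-expiration = e^(−Te/τ) = e^(−1.30/0.6539) = 0.137 → 13.7%.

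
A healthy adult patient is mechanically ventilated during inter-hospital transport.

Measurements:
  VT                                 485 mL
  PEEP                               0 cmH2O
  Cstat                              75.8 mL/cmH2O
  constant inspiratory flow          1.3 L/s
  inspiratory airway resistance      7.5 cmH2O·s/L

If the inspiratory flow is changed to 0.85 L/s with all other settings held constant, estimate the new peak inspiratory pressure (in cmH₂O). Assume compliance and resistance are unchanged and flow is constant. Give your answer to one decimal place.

PIP = Vt/C + R·V̇ + PEEP (constant-flow equation of motion).
Only the resistive term changes: ΔPIP = R × ΔV̇ = 7.5 × (0.85 − 1.3) = 7.5 × -0.45 = -3.375 cmH2O.
Original PIP = 485/75.8 + 7.5×1.3 + 0 = 16.148 cmH2O; new PIP = 16.148 + (-3.375) = 12.773 cmH2O.

12.8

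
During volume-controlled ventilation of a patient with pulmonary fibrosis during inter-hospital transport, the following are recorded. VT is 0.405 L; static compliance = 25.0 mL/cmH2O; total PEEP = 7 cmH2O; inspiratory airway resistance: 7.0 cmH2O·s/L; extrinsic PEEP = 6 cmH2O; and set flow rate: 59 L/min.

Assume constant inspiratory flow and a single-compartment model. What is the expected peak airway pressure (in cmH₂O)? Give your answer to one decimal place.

30.1

Flow: 59 L/min ÷ 60 = 0.9833 L/s.
Total PEEP = 7 cmH2O (set 6 + intrinsic 1); this is the baseline alveolar pressure.
Equation of motion (constant flow): PIP = Vt/C + R·V̇ + PEEP.
PIP = 405/25.0 + 7.0×0.9833 + 7 = 16.2 + 6.883 + 7 = 30.083 cmH2O.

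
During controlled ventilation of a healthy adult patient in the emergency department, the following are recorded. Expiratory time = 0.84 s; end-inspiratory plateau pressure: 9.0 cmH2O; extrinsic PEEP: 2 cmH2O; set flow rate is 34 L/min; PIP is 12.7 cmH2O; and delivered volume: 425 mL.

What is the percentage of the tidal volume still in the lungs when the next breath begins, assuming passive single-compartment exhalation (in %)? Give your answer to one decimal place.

12.0

Flow: 34 L/min ÷ 60 = 0.5667 L/s.
R = (PIP − Pplat)/V̇ = (12.7 − 9.0) / 0.5667 = 3.7/0.5667 = 6.529 cmH2O·s/L.
C = Vt/(Pplat − PEEP) = 425.0 / (9.0 − 2) = 425.0/7.0 = 60.714 mL/cmH2O.
τ = R × C = 6.529 × 0.06071 L/cmH2O = 0.3964 s.
Fraction remaining at end-expiration = e^(−Te/τ) = e^(−0.84/0.3964) = 0.1201 → 12.01%.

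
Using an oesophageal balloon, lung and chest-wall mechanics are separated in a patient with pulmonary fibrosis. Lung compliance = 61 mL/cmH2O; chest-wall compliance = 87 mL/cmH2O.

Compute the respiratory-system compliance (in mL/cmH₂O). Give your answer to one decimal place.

35.9

Lung and chest wall are elastances in series: 1/Crs = 1/CL + 1/Ccw.
1/Crs = 1/61 + 1/87 = 0.02789.
Crs = 35.855 mL/cmH2O.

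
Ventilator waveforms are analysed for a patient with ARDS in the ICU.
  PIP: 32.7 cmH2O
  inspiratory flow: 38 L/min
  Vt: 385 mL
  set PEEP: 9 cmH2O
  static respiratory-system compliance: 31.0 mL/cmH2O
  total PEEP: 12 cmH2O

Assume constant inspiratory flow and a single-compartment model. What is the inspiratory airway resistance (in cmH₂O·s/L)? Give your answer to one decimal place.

Flow: 38 L/min ÷ 60 = 0.6333 L/s.
Total PEEP = 12 cmH2O (set 9 + intrinsic 3); this is the baseline alveolar pressure.
Equation of motion (constant flow): PIP = Vt/C + R·V̇ + PEEP.
R·V̇ = PIP − Vt/C − PEEP = 32.7 − 385/31.0 − 12 = 32.7 − 12.419 − 12 = 8.281 cmH2O.
R = 8.281 / 0.6333 = 13.076 cmH2O·s/L.

13.1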